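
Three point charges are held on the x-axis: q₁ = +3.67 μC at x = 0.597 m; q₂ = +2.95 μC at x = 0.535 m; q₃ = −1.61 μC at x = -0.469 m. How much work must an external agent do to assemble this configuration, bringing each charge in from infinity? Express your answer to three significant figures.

The assembly work is the sum of pairwise potential energies, U = Σ_{i<j} kqᵢqⱼ/rᵢⱼ.
Pair separations: r₁₂ = 0.0620 m, r₁₃ = 1.07 m, r₂₃ = 1.00 m.
U = (1.57) + (-0.0498) + (-0.0425) = 1.48 J.

1.48 J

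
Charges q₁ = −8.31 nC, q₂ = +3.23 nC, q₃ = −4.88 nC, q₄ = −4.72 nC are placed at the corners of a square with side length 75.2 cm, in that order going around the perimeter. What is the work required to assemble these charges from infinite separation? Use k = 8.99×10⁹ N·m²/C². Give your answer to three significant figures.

The assembly work is the sum of pairwise potential energies, U = Σ_{i<j} kqᵢqⱼ/rᵢⱼ.
The four side pairs have separation 0.752 m and the two diagonal pairs 1.06 m.
Summing all 6 pair terms gives U = 4.49×10⁻⁷ J.

4.49×10⁻⁷ J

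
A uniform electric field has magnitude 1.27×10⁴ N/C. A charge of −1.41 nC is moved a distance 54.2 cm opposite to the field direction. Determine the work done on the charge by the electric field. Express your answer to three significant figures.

The potential change for a displacement 54.2 cm opposite to the field direction is ΔV = +Ed = 6880 V.
W_field = −qΔV = 9.71×10⁻⁶ J.

9.71×10⁻⁶ J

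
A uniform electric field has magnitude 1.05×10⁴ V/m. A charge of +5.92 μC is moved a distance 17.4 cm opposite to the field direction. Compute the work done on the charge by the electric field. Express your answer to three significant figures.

The potential change for a displacement 17.4 cm opposite to the field direction is ΔV = +Ed = 1830 V.
W_field = −qΔV = -0.0108 J.

-0.0108 J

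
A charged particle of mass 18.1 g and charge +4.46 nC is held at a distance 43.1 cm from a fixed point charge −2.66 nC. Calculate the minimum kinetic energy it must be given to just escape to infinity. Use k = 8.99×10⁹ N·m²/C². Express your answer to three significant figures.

To just escape, total mechanical energy must reach zero at infinity: ½mv²_min + U = 0, so ½mv²_min = −U = |kQq|/r.
|U| = |kQq|/r = (8.99×10⁹ N·m²/C²)(2.66×10⁻⁹)(4.46×10⁻⁹)/(0.431) = 2.47×10⁻⁷ J.

2.47×10⁻⁷ J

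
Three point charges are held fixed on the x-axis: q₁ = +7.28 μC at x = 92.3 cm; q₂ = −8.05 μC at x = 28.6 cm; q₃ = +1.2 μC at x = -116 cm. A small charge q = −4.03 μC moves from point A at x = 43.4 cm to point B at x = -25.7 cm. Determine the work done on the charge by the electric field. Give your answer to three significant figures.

1.14 J

The work done by the electric force is W_field = −ΔU = −q(V_B − V_A) = q(V_A − V_B).
At A: distances to the source charges are 0.489 m, 0.148 m, 1.59 m; V_A = Σ kqᵢ/rᵢ = -3.48×10⁵ V.
At B: distances to the source charges are 1.18 m, 0.543 m, 0.903 m; V_B = Σ kqᵢ/rᵢ = -6.59×10⁴ V.
ΔV = V_B − V_A = 2.83×10⁵ V.
W_field = −qΔV = −(-4.03×10⁻⁶ C)(2.83×10⁵ V) = 1.14 J.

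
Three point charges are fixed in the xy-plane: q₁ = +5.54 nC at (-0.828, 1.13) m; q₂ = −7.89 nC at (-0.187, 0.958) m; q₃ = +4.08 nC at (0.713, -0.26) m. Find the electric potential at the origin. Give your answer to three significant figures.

The total potential is the scalar sum of each charge's contribution, V = Σ kqᵢ/rᵢ.
Distances from the field point to each charge: r₁ = 1.40 m, r₂ = 0.976 m, r₃ = 0.759 m.
V = k[(5.54×10⁻⁹)/(1.40) + (-7.89×10⁻⁹)/(0.976) + (4.08×10⁻⁹)/(0.759)] = 11.2 V.

11.2 V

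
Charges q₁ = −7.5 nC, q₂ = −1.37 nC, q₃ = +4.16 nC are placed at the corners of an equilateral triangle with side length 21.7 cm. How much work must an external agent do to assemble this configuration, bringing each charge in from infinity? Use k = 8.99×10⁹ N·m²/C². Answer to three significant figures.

The work to assemble the configuration equals its total potential energy, U = Σ kqᵢqⱼ/rᵢⱼ over all pairs.
All three pair separations equal the side length, 0.217 m.
U = (4.26×10⁻⁷) + (-1.29×10⁻⁶) + (-2.36×10⁻⁷) = -1.10×10⁻⁶ J.

-1.10×10⁻⁶ J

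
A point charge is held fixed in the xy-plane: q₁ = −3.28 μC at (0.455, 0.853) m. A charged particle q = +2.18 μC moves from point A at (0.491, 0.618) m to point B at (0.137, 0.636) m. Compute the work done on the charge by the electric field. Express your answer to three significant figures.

The work done by the electric force is W_field = −ΔU = −q(V_B − V_A) = q(V_A − V_B).
At A: distance to the source charge is 0.238 m; V_A = kq₁/r = -1.24×10⁵ V.
At B: distance to the source charge is 0.385 m; V_B = kq₁/r = -7.66×10⁴ V.
ΔV = V_B − V_A = 4.74×10⁴ V.
W_field = −qΔV = −(2.18×10⁻⁶ C)(4.74×10⁴ V) = -0.103 J.

-0.103 J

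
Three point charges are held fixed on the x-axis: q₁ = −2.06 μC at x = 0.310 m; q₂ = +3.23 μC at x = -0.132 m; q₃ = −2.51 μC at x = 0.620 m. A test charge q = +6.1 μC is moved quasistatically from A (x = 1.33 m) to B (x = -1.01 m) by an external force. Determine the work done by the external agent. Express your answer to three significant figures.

For quasistatic motion the external work equals the change in potential energy: W_ext = qΔV = q(V_B − V_A).
At A: distances to the source charges are 1.02 m, 1.46 m, 0.710 m; V_A = Σ kqᵢ/rᵢ = -3.01×10⁴ V.
At B: distances to the source charges are 1.32 m, 0.878 m, 1.63 m; V_B = Σ kqᵢ/rᵢ = 5200 V.
ΔV = V_B − V_A = 3.53×10⁴ V.
W_ext = qΔV = (6.10×10⁻⁶ C)(3.53×10⁴ V) = 0.215 J.

0.215 J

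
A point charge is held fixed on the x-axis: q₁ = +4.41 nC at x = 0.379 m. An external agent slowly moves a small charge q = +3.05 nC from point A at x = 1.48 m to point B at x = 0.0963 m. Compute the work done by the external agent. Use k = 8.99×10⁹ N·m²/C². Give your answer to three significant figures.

3.18×10⁻⁷ J

For quasistatic motion the external work equals the change in potential energy: W_ext = qΔV = q(V_B − V_A).
At A: distance to the source charge is 1.10 m; V_A = kq₁/r = 36.0 V.
At B: distance to the source charge is 0.283 m; V_B = kq₁/r = 140 V.
ΔV = V_B − V_A = 104 V.
W_ext = qΔV = (3.05×10⁻⁹ C)(104 V) = 3.18×10⁻⁷ J.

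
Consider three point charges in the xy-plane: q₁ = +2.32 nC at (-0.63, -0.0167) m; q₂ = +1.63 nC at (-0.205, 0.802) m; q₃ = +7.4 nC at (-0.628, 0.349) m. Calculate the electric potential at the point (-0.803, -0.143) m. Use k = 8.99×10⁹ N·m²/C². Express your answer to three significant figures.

238 V

The total potential is the scalar sum of each charge's contribution, V = Σ kqᵢ/rᵢ.
Distances from the field point to each charge: r₁ = 0.214 m, r₂ = 1.12 m, r₃ = 0.522 m.
V = k[(2.32×10⁻⁹)/(0.214) + (1.63×10⁻⁹)/(1.12) + (7.40×10⁻⁹)/(0.522)] = 238 V.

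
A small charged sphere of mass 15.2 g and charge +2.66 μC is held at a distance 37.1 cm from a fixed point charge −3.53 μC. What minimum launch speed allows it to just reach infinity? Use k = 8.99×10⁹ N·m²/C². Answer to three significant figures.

To just escape, total mechanical energy must reach zero at infinity: ½mv²_min + U = 0, so ½mv²_min = −U = |kQq|/r.
|U| = |kQq|/r = (8.99×10⁹ N·m²/C²)(3.53×10⁻⁶)(2.66×10⁻⁶)/(0.371) = 0.228 J.
v_min = √(2|U|/m) = √(2·0.228/0.0152) = 5.47 m/s.

5.47 m/s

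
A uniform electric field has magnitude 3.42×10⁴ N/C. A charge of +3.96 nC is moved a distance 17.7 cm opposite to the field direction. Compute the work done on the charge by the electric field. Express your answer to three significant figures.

The potential change for a displacement 17.7 cm opposite to the field direction is ΔV = +Ed = 6050 V.
W_field = −qΔV = -2.40×10⁻⁵ J.

-2.40×10⁻⁵ J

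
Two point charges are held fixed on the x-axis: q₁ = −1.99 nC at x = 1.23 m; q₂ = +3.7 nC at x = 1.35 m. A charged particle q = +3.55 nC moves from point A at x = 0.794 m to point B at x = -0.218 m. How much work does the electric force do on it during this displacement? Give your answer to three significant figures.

The work done by the electric force is W_field = −ΔU = −q(V_B − V_A) = q(V_A − V_B).
At A: distances to the source charges are 0.436 m, 0.556 m; V_A = Σ kqᵢ/rᵢ = 18.8 V.
At B: distances to the source charges are 1.45 m, 1.57 m; V_B = Σ kqᵢ/rᵢ = 8.86 V.
ΔV = V_B − V_A = -9.93 V.
W_field = −qΔV = −(3.55×10⁻⁹ C)(-9.93 V) = 3.53×10⁻⁸ J.

3.53×10⁻⁸ J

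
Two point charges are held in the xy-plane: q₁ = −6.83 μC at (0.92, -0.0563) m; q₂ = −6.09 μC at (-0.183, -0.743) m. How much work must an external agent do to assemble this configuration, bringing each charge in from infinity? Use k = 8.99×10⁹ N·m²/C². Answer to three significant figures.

The assembly work is the sum of pairwise potential energies, U = Σ_{i<j} kqᵢqⱼ/rᵢⱼ.
Pair separations: r₁₂ = 1.30 m.
U = (0.288) = 0.288 J.

0.288 J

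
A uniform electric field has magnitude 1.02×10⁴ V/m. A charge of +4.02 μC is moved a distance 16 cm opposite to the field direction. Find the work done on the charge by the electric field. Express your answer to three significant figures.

The potential change for a displacement 16 cm opposite to the field direction is ΔV = +Ed = 1630 V.
W_field = −qΔV = -6.56×10⁻³ J.

-6.56×10⁻³ J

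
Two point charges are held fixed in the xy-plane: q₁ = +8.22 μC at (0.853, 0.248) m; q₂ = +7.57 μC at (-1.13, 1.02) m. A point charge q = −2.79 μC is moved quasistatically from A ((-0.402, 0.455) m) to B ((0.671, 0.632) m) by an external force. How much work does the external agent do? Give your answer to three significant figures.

For quasistatic motion the external work equals the change in potential energy: W_ext = qΔV = q(V_B − V_A).
At A: distances to the source charges are 1.27 m, 0.922 m; V_A = Σ kqᵢ/rᵢ = 1.32×10⁵ V.
At B: distances to the source charges are 0.425 m, 1.84 m; V_B = Σ kqᵢ/rᵢ = 2.11×10⁵ V.
ΔV = V_B − V_A = 7.89×10⁴ V.
W_ext = qΔV = (-2.79×10⁻⁶ C)(7.89×10⁴ V) = -0.220 J.

-0.220 J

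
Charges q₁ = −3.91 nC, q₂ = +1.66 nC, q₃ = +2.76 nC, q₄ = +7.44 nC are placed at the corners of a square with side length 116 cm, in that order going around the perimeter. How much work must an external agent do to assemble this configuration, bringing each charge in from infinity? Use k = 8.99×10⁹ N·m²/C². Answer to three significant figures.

The work to assemble the configuration equals its total potential energy, U = Σ kqᵢqⱼ/rᵢⱼ over all pairs.
The four side pairs have separation 1.16 m and the two diagonal pairs 1.64 m.
Summing all 6 pair terms gives U = -7.26×10⁻⁸ J.

-7.26×10⁻⁸ J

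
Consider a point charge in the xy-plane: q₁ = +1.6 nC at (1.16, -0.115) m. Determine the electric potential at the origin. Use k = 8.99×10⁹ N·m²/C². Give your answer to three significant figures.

12.3 V

Electric potential is a scalar, so the contributions from each charge add algebraically: V = Σ kqᵢ/rᵢ.
Distances from the field point to each charge: r₁ = 1.17 m.
V = k[(1.60×10⁻⁹)/(1.17)] = 12.3 V.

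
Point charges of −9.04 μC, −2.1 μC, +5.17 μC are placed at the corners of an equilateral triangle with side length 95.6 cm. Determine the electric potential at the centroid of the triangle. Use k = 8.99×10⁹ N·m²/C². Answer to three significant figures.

The total potential is the scalar sum of each charge's contribution, V = Σ kqᵢ/rᵢ.
The distance from each vertex to the centroid is a/√3 = 0.552 m.
V = k[(-9.04×10⁻⁶)/(0.552) + (-2.10×10⁻⁶)/(0.552) + (5.17×10⁻⁶)/(0.552)] = -9.72×10⁴ V.

-9.72×10⁴ V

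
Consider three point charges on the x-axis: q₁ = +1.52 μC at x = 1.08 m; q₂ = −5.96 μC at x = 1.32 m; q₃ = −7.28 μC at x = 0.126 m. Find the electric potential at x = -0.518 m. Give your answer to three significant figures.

-1.22×10⁵ V

Electric potential is a scalar, so the contributions from each charge add algebraically: V = Σ kqᵢ/rᵢ.
Distances from the field point to each charge: r₁ = 1.60 m, r₂ = 1.84 m, r₃ = 0.644 m.
V = k[(1.52×10⁻⁶)/(1.60) + (-5.96×10⁻⁶)/(1.84) + (-7.28×10⁻⁶)/(0.644)] = -1.22×10⁵ V.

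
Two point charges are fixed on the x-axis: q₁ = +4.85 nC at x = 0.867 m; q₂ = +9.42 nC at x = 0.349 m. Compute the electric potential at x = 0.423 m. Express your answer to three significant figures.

1240 V

The total potential is the scalar sum of each charge's contribution, V = Σ kqᵢ/rᵢ.
Distances from the field point to each charge: r₁ = 0.444 m, r₂ = 0.0740 m.
V = k[(4.85×10⁻⁹)/(0.444) + (9.42×10⁻⁹)/(0.0740)] = 1240 V.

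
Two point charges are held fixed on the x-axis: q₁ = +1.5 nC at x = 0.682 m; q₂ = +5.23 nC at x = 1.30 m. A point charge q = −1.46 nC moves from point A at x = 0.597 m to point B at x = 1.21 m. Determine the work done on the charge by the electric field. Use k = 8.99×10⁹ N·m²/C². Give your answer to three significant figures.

4.71×10⁻⁷ J

The work done by the electric force is W_field = −ΔU = −q(V_B − V_A) = q(V_A − V_B).
At A: distances to the source charges are 0.0850 m, 0.703 m; V_A = Σ kqᵢ/rᵢ = 226 V.
At B: distances to the source charges are 0.528 m, 0.0900 m; V_B = Σ kqᵢ/rᵢ = 548 V.
ΔV = V_B − V_A = 322 V.
W_field = −qΔV = −(-1.46×10⁻⁹ C)(322 V) = 4.71×10⁻⁷ J.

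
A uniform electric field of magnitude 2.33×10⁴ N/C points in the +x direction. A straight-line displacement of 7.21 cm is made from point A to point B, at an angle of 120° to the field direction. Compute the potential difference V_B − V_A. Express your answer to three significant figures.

840 V

Only the component of displacement along E changes the potential: ΔV = −E·d·cosθ.
ΔV = −(2.33×10⁴ V/m)(0.0721 m)cos120° = 840 V.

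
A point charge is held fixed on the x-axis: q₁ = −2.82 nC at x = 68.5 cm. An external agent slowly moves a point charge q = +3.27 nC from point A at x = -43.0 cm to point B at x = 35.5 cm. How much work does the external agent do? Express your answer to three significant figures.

-1.77×10⁻⁷ J

For quasistatic motion the external work equals the change in potential energy: W_ext = qΔV = q(V_B − V_A).
At A: distance to the source charge is 1.11 m; V_A = kq₁/r = -22.7 V.
At B: distance to the source charge is 0.330 m; V_B = kq₁/r = -76.8 V.
ΔV = V_B − V_A = -54.1 V.
W_ext = qΔV = (3.27×10⁻⁹ C)(-54.1 V) = -1.77×10⁻⁷ J.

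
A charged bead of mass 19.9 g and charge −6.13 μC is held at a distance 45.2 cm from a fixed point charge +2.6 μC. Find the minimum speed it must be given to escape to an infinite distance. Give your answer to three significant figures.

To just escape, total mechanical energy must reach zero at infinity: ½mv²_min + U = 0, so ½mv²_min = −U = |kQq|/r.
|U| = |kQq|/r = (8.99×10⁹ N·m²/C²)(2.60×10⁻⁶)(6.13×10⁻⁶)/(0.452) = 0.317 J.
v_min = √(2|U|/m) = √(2·0.317/0.0199) = 5.64 m/s.

5.64 m/s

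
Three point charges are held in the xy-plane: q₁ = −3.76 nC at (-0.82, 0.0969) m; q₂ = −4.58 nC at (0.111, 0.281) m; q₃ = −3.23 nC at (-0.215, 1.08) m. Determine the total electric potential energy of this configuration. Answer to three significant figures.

4.12×10⁻⁷ J

The assembly work is the sum of pairwise potential energies, U = Σ_{i<j} kqᵢqⱼ/rᵢⱼ.
Pair separations: r₁₂ = 0.949 m, r₁₃ = 1.15 m, r₂₃ = 0.863 m.
U = (1.63×10⁻⁷) + (9.46×10⁻⁸) + (1.54×10⁻⁷) = 4.12×10⁻⁷ J.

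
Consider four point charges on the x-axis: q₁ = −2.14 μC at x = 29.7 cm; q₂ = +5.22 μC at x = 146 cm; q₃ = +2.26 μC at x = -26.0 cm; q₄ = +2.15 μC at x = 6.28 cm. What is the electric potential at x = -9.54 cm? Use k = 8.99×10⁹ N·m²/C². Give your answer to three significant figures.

Electric potential is a scalar, so the contributions from each charge add algebraically: V = Σ kqᵢ/rᵢ.
Distances from the field point to each charge: r₁ = 0.392 m, r₂ = 1.56 m, r₃ = 0.165 m, r₄ = 0.158 m.
V = k[(-2.14×10⁻⁶)/(0.392) + (5.22×10⁻⁶)/(1.56) + (2.26×10⁻⁶)/(0.165) + (2.15×10⁻⁶)/(0.158)] = 2.27×10⁵ V.

2.27×10⁵ V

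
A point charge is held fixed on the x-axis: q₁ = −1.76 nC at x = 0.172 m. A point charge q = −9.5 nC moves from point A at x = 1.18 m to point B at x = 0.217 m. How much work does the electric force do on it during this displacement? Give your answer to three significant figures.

The work done by the electric force is W_field = −ΔU = −q(V_B − V_A) = q(V_A − V_B).
At A: distance to the source charge is 1.01 m; V_A = kq₁/r = -15.7 V.
At B: distance to the source charge is 0.0450 m; V_B = kq₁/r = -352 V.
ΔV = V_B − V_A = -336 V.
W_field = −qΔV = −(-9.50×10⁻⁹ C)(-336 V) = -3.19×10⁻⁶ J.

-3.19×10⁻⁶ J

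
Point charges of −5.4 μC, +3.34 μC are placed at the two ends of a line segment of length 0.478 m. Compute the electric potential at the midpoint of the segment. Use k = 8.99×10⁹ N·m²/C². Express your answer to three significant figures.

-7.75×10⁴ V

Electric potential is a scalar, so the contributions from each charge add algebraically: V = Σ kqᵢ/rᵢ.
Each charge is 0.239 m from the midpoint.
V = k[(-5.40×10⁻⁶)/(0.239) + (3.34×10⁻⁶)/(0.239)] = -7.75×10⁴ V.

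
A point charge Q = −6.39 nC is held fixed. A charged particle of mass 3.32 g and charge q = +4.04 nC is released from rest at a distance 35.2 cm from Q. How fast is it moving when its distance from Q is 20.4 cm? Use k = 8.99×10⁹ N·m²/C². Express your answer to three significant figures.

Only the electrostatic force acts, so mechanical energy is conserved: ½mv² = U₁ − U₂ = kQq(1/r₁ − 1/r₂).
U₁ − U₂ = (8.99×10⁹ N·m²/C²)(-6.39×10⁻⁹ C)(4.04×10⁻⁹ C)(1/0.352 − 1/0.204) = 4.78×10⁻⁷ J.
v = √(2·4.78×10⁻⁷/3.32×10⁻³) = 0.0170 m/s.

0.0170 m/s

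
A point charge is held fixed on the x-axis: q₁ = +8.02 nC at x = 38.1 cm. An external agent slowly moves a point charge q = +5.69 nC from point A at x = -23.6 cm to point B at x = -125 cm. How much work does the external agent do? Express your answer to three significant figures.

-4.13×10⁻⁷ J

For quasistatic motion the external work equals the change in potential energy: W_ext = qΔV = q(V_B − V_A).
At A: distance to the source charge is 0.617 m; V_A = kq₁/r = 117 V.
At B: distance to the source charge is 1.63 m; V_B = kq₁/r = 44.2 V.
ΔV = V_B − V_A = -72.6 V.
W_ext = qΔV = (5.69×10⁻⁹ C)(-72.6 V) = -4.13×10⁻⁷ J.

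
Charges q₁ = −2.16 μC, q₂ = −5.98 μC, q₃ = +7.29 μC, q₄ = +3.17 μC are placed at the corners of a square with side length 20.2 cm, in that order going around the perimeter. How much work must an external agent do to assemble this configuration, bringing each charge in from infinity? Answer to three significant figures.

-1.73 J

The work to assemble the configuration equals its total potential energy, U = Σ kqᵢqⱼ/rᵢⱼ over all pairs.
The four side pairs have separation 0.202 m and the two diagonal pairs 0.286 m.
Summing all 6 pair terms gives U = -1.73 J.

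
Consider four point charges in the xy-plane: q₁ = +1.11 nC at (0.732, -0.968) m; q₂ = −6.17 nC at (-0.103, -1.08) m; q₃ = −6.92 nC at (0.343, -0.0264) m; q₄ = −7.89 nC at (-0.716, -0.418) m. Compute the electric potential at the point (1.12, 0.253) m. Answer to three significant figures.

-135 V

The total potential is the scalar sum of each charge's contribution, V = Σ kqᵢ/rᵢ.
Distances from the field point to each charge: r₁ = 1.28 m, r₂ = 1.81 m, r₃ = 0.826 m, r₄ = 1.95 m.
V = k[(1.11×10⁻⁹)/(1.28) + (-6.17×10⁻⁹)/(1.81) + (-6.92×10⁻⁹)/(0.826) + (-7.89×10⁻⁹)/(1.95)] = -135 V.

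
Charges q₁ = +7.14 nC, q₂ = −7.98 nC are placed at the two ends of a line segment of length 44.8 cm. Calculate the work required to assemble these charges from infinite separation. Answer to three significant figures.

-1.14×10⁻⁶ J

The assembly work is the sum of pairwise potential energies, U = Σ_{i<j} kqᵢqⱼ/rᵢⱼ.
The separation is r = 0.448 m.
U = (-1.14×10⁻⁶) = -1.14×10⁻⁶ J.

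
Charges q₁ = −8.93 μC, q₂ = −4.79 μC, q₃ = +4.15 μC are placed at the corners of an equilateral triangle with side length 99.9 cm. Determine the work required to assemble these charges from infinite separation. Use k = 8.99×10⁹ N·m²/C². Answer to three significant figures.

The work to assemble the configuration equals its total potential energy, U = Σ kqᵢqⱼ/rᵢⱼ over all pairs.
All three pair separations equal the side length, 0.999 m.
U = (0.385) + (-0.333) + (-0.179) = -0.127 J.

-0.127 J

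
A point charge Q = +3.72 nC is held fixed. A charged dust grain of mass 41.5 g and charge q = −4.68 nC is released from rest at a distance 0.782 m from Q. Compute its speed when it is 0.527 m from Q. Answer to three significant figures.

Only the electrostatic force acts, so mechanical energy is conserved: ½mv² = U₁ − U₂ = kQq(1/r₁ − 1/r₂).
U₁ − U₂ = (8.99×10⁹ N·m²/C²)(3.72×10⁻⁹ C)(-4.68×10⁻⁹ C)(1/0.782 − 1/0.527) = 9.68×10⁻⁸ J.
v = √(2·9.68×10⁻⁸/0.0415) = 2.16×10⁻³ m/s.

2.16×10⁻³ m/s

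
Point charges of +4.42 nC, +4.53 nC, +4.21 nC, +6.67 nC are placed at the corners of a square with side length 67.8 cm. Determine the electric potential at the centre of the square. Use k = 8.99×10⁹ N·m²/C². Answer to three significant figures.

372 V

The total potential is the scalar sum of each charge's contribution, V = Σ kqᵢ/rᵢ.
The distance from each corner to the centre is a√2/2 = 0.479 m.
V = k[(4.42×10⁻⁹)/(0.479) + (4.53×10⁻⁹)/(0.479) + (4.21×10⁻⁹)/(0.479) + (6.67×10⁻⁹)/(0.479)] = 372 V.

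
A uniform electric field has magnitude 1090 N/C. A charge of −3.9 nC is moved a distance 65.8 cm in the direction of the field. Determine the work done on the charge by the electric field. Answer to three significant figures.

-2.80×10⁻⁶ J

The potential change for a displacement 65.8 cm in the direction of the field is ΔV = −Ed = -717 V.
W_field = −qΔV = -2.80×10⁻⁶ J.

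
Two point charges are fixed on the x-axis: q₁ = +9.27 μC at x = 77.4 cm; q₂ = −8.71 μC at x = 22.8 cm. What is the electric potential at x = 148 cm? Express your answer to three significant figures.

5.55×10⁴ V

Electric potential is a scalar, so the contributions from each charge add algebraically: V = Σ kqᵢ/rᵢ.
Distances from the field point to each charge: r₁ = 0.706 m, r₂ = 1.25 m.
V = k[(9.27×10⁻⁶)/(0.706) + (-8.71×10⁻⁶)/(1.25)] = 5.55×10⁴ V.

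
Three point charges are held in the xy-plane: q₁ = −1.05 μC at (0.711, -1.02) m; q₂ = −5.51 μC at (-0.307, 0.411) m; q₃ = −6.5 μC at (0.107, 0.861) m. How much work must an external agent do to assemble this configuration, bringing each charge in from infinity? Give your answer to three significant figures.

The work to assemble the configuration equals its total potential energy, U = Σ kqᵢqⱼ/rᵢⱼ over all pairs.
Pair separations: r₁₂ = 1.76 m, r₁₃ = 1.98 m, r₂₃ = 0.611 m.
U = (0.0296) + (0.0311) + (0.527) = 0.587 J.

0.587 J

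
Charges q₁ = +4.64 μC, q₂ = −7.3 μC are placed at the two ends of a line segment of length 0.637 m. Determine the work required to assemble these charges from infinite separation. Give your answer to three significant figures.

The assembly work is the sum of pairwise potential energies, U = Σ_{i<j} kqᵢqⱼ/rᵢⱼ.
The separation is r = 0.637 m.
U = (-0.478) = -0.478 J.

-0.478 J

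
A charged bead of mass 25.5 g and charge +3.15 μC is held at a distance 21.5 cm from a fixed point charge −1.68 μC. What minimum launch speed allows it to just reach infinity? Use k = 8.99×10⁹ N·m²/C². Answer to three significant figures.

To just escape, total mechanical energy must reach zero at infinity: ½mv²_min + U = 0, so ½mv²_min = −U = |kQq|/r.
|U| = |kQq|/r = (8.99×10⁹ N·m²/C²)(1.68×10⁻⁶)(3.15×10⁻⁶)/(0.215) = 0.221 J.
v_min = √(2|U|/m) = √(2·0.221/0.0255) = 4.17 m/s.

4.17 m/s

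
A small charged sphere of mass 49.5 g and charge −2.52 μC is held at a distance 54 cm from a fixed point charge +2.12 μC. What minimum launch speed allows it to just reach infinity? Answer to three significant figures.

To just escape, total mechanical energy must reach zero at infinity: ½mv²_min + U = 0, so ½mv²_min = −U = |kQq|/r.
|U| = |kQq|/r = (8.99×10⁹ N·m²/C²)(2.12×10⁻⁶)(2.52×10⁻⁶)/(0.540) = 0.0889 J.
v_min = √(2|U|/m) = √(2·0.0889/0.0495) = 1.90 m/s.

1.90 m/s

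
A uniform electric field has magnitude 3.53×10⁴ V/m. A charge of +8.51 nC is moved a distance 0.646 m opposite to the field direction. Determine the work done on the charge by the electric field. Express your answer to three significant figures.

The potential change for a displacement 0.646 m opposite to the field direction is ΔV = +Ed = 2.28×10⁴ V.
W_field = −qΔV = -1.94×10⁻⁴ J.

-1.94×10⁻⁴ J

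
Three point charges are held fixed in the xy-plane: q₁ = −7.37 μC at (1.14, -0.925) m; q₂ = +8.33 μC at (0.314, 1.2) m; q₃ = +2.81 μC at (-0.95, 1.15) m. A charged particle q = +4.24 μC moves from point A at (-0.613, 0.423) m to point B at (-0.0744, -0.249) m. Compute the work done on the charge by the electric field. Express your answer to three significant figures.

The work done by the electric force is W_field = −ΔU = −q(V_B − V_A) = q(V_A − V_B).
At A: distances to the source charges are 2.21 m, 1.21 m, 0.801 m; V_A = Σ kqᵢ/rᵢ = 6.35×10⁴ V.
At B: distances to the source charges are 1.39 m, 1.50 m, 1.65 m; V_B = Σ kqᵢ/rᵢ = 1.76×10⁴ V.
ΔV = V_B − V_A = -4.59×10⁴ V.
W_field = −qΔV = −(4.24×10⁻⁶ C)(-4.59×10⁴ V) = 0.195 J.

0.195 J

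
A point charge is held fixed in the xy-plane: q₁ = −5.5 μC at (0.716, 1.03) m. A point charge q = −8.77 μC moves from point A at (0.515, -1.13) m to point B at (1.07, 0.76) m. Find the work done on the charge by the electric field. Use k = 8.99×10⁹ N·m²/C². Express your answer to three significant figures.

-0.774 J

The work done by the electric force is W_field = −ΔU = −q(V_B − V_A) = q(V_A − V_B).
At A: distance to the source charge is 2.17 m; V_A = kq₁/r = -2.28×10⁴ V.
At B: distance to the source charge is 0.445 m; V_B = kq₁/r = -1.11×10⁵ V.
ΔV = V_B − V_A = -8.83×10⁴ V.
W_field = −qΔV = −(-8.77×10⁻⁶ C)(-8.83×10⁴ V) = -0.774 J.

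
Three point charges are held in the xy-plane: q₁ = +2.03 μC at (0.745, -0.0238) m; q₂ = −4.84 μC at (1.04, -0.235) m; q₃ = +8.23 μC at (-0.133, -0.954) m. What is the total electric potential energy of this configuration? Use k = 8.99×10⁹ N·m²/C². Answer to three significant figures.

-0.386 J

The assembly work is the sum of pairwise potential energies, U = Σ_{i<j} kqᵢqⱼ/rᵢⱼ.
Pair separations: r₁₂ = 0.363 m, r₁₃ = 1.28 m, r₂₃ = 1.38 m.
U = (-0.243) + (0.117) + (-0.260) = -0.386 J.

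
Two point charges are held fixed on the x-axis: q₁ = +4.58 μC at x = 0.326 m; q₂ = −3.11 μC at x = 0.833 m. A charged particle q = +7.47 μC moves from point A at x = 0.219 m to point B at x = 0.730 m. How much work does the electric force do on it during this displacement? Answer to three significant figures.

3.80 J

The work done by the electric force is W_field = −ΔU = −q(V_B − V_A) = q(V_A − V_B).
At A: distances to the source charges are 0.107 m, 0.614 m; V_A = Σ kqᵢ/rᵢ = 3.39×10⁵ V.
At B: distances to the source charges are 0.404 m, 0.103 m; V_B = Σ kqᵢ/rᵢ = -1.70×10⁵ V.
ΔV = V_B − V_A = -5.09×10⁵ V.
W_field = −qΔV = −(7.47×10⁻⁶ C)(-5.09×10⁵ V) = 3.80 J.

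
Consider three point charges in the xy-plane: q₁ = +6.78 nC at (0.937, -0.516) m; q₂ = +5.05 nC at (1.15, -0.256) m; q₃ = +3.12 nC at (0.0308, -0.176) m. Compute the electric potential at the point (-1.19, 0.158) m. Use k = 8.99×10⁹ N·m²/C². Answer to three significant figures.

The total potential is the scalar sum of each charge's contribution, V = Σ kqᵢ/rᵢ.
Distances from the field point to each charge: r₁ = 2.23 m, r₂ = 2.38 m, r₃ = 1.27 m.
V = k[(6.78×10⁻⁹)/(2.23) + (5.05×10⁻⁹)/(2.38) + (3.12×10⁻⁹)/(1.27)] = 68.6 V.

68.6 V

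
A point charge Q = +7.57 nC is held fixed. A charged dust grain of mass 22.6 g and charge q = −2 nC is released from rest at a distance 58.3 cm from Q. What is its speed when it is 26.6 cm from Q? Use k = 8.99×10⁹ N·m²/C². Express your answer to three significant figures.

Only the electrostatic force acts, so mechanical energy is conserved: ½mv² = U₁ − U₂ = kQq(1/r₁ − 1/r₂).
U₁ − U₂ = (8.99×10⁹ N·m²/C²)(7.57×10⁻⁹ C)(-2.00×10⁻⁹ C)(1/0.583 − 1/0.266) = 2.78×10⁻⁷ J.
v = √(2·2.78×10⁻⁷/0.0226) = 4.96×10⁻³ m/s.

4.96×10⁻³ m/s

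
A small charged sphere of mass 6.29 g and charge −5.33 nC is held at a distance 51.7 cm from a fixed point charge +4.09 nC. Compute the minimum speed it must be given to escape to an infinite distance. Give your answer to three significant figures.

0.0110 m/s

To just escape, total mechanical energy must reach zero at infinity: ½mv²_min + U = 0, so ½mv²_min = −U = |kQq|/r.
|U| = |kQq|/r = (8.99×10⁹ N·m²/C²)(4.09×10⁻⁹)(5.33×10⁻⁹)/(0.517) = 3.79×10⁻⁷ J.
v_min = √(2|U|/m) = √(2·3.79×10⁻⁷/6.29×10⁻³) = 0.0110 m/s.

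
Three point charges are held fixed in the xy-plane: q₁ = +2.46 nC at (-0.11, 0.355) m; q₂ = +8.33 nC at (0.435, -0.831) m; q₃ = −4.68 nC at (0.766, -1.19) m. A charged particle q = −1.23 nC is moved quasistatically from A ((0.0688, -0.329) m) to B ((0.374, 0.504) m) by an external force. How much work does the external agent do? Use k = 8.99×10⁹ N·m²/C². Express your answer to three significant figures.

For quasistatic motion the external work equals the change in potential energy: W_ext = qΔV = q(V_B − V_A).
At A: distances to the source charges are 0.707 m, 0.621 m, 1.11 m; V_A = Σ kqᵢ/rᵢ = 114 V.
At B: distances to the source charges are 0.506 m, 1.34 m, 1.74 m; V_B = Σ kqᵢ/rᵢ = 75.5 V.
ΔV = V_B − V_A = -38.3 V.
W_ext = qΔV = (-1.23×10⁻⁹ C)(-38.3 V) = 4.71×10⁻⁸ J.

4.71×10⁻⁸ J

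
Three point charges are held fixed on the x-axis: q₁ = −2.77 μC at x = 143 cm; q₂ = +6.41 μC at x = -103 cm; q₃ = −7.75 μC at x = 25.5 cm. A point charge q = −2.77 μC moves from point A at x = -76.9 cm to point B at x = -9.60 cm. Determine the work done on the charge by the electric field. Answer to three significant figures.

The work done by the electric force is W_field = −ΔU = −q(V_B − V_A) = q(V_A − V_B).
At A: distances to the source charges are 2.20 m, 0.261 m, 1.02 m; V_A = Σ kqᵢ/rᵢ = 1.41×10⁵ V.
At B: distances to the source charges are 1.53 m, 0.934 m, 0.351 m; V_B = Σ kqᵢ/rᵢ = -1.53×10⁵ V.
ΔV = V_B − V_A = -2.95×10⁵ V.
W_field = −qΔV = −(-2.77×10⁻⁶ C)(-2.95×10⁵ V) = -0.816 J.

-0.816 J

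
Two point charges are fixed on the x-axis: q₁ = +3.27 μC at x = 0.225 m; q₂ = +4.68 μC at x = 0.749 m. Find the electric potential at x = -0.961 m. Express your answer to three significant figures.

4.94×10⁴ V

Electric potential is a scalar, so the contributions from each charge add algebraically: V = Σ kqᵢ/rᵢ.
Distances from the field point to each charge: r₁ = 1.19 m, r₂ = 1.71 m.
V = k[(3.27×10⁻⁶)/(1.19) + (4.68×10⁻⁶)/(1.71)] = 4.94×10⁴ V.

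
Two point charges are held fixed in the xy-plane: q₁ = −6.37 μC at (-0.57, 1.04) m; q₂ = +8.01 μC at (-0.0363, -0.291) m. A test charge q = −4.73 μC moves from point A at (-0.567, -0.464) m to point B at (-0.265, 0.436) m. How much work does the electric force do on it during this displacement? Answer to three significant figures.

-0.384 J

The work done by the electric force is W_field = −ΔU = −q(V_B − V_A) = q(V_A − V_B).
At A: distances to the source charges are 1.50 m, 0.558 m; V_A = Σ kqᵢ/rᵢ = 9.09×10⁴ V.
At B: distances to the source charges are 0.677 m, 0.762 m; V_B = Σ kqᵢ/rᵢ = 9850 V.
ΔV = V_B − V_A = -8.11×10⁴ V.
W_field = −qΔV = −(-4.73×10⁻⁶ C)(-8.11×10⁴ V) = -0.384 J.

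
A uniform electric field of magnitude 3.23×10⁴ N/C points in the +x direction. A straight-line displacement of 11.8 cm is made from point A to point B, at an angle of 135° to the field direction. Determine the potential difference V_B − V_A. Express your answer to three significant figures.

2700 V

Only the component of displacement along E changes the potential: ΔV = −E·d·cosθ.
ΔV = −(3.23×10⁴ V/m)(0.118 m)cos135° = 2700 V.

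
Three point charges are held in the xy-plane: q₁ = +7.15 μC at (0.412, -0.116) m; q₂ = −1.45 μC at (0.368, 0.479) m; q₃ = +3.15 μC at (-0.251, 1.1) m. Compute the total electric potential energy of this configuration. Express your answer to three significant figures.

The work to assemble the configuration equals its total potential energy, U = Σ kqᵢqⱼ/rᵢⱼ over all pairs.
Pair separations: r₁₂ = 0.597 m, r₁₃ = 1.39 m, r₂₃ = 0.877 m.
U = (-0.156) + (0.146) + (-0.0468) = -0.0569 J.

-0.0569 J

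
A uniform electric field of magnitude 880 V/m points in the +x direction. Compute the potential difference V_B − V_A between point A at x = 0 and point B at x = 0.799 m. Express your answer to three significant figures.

In a uniform field, potential decreases in the direction of E: V_B − V_A = −E·Δx.
V_B − V_A = −(880 V/m)(0.799 m) = -703 V.

-703 V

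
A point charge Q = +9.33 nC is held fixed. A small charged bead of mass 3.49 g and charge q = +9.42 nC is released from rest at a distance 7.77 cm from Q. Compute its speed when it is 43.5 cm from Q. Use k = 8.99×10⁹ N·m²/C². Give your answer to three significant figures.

0.0692 m/s

Only the electrostatic force acts, so mechanical energy is conserved: ½mv² = U₁ − U₂ = kQq(1/r₁ − 1/r₂).
U₁ − U₂ = (8.99×10⁹ N·m²/C²)(9.33×10⁻⁹ C)(9.42×10⁻⁹ C)(1/0.0777 − 1/0.435) = 8.35×10⁻⁶ J.
v = √(2·8.35×10⁻⁶/3.49×10⁻³) = 0.0692 m/s.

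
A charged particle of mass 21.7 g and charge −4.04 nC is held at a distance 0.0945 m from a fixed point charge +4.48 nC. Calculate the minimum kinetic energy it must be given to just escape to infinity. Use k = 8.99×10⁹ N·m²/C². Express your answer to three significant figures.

To just escape, total mechanical energy must reach zero at infinity: ½mv²_min + U = 0, so ½mv²_min = −U = |kQq|/r.
|U| = |kQq|/r = (8.99×10⁹ N·m²/C²)(4.48×10⁻⁹)(4.04×10⁻⁹)/(0.0945) = 1.72×10⁻⁶ J.

1.72×10⁻⁶ J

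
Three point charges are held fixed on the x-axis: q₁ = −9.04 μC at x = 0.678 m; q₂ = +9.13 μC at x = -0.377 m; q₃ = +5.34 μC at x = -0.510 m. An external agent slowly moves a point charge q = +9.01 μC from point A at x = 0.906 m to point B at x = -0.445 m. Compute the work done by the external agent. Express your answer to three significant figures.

For quasistatic motion the external work equals the change in potential energy: W_ext = qΔV = q(V_B − V_A).
At A: distances to the source charges are 0.228 m, 1.28 m, 1.42 m; V_A = Σ kqᵢ/rᵢ = -2.59×10⁵ V.
At B: distances to the source charges are 1.12 m, 0.0680 m, 0.0650 m; V_B = Σ kqᵢ/rᵢ = 1.87×10⁶ V.
ΔV = V_B − V_A = 2.13×10⁶ V.
W_ext = qΔV = (9.01×10⁻⁶ C)(2.13×10⁶ V) = 19.2 J.

19.2 J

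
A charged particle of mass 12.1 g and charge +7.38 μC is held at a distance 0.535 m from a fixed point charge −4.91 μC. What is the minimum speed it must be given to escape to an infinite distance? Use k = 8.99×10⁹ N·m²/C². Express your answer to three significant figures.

To just escape, total mechanical energy must reach zero at infinity: ½mv²_min + U = 0, so ½mv²_min = −U = |kQq|/r.
|U| = |kQq|/r = (8.99×10⁹ N·m²/C²)(4.91×10⁻⁶)(7.38×10⁻⁶)/(0.535) = 0.609 J.
v_min = √(2|U|/m) = √(2·0.609/0.0121) = 10.0 m/s.

10.0 m/s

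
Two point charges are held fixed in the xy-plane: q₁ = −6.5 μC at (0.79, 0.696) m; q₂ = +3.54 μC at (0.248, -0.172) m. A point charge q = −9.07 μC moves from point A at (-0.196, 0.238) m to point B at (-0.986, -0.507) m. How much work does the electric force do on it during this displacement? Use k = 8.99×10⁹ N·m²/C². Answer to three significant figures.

The work done by the electric force is W_field = −ΔU = −q(V_B − V_A) = q(V_A − V_B).
At A: distances to the source charges are 1.09 m, 0.604 m; V_A = Σ kqᵢ/rᵢ = -1090 V.
At B: distances to the source charges are 2.15 m, 1.28 m; V_B = Σ kqᵢ/rᵢ = -2350 V.
ΔV = V_B − V_A = -1260 V.
W_field = −qΔV = −(-9.07×10⁻⁶ C)(-1260 V) = -0.0115 J.

-0.0115 J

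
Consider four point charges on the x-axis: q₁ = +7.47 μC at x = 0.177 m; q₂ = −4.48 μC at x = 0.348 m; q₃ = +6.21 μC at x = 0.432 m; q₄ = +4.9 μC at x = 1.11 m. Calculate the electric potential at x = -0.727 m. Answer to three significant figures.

1.09×10⁵ V

Electric potential is a scalar, so the contributions from each charge add algebraically: V = Σ kqᵢ/rᵢ.
Distances from the field point to each charge: r₁ = 0.904 m, r₂ = 1.07 m, r₃ = 1.16 m, r₄ = 1.84 m.
V = k[(7.47×10⁻⁶)/(0.904) + (-4.48×10⁻⁶)/(1.07) + (6.21×10⁻⁶)/(1.16) + (4.90×10⁻⁶)/(1.84)] = 1.09×10⁵ V.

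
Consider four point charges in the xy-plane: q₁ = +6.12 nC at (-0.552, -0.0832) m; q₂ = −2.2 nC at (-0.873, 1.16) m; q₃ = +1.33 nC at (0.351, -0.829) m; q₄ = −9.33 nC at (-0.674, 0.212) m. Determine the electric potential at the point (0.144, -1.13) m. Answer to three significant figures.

15.2 V

The total potential is the scalar sum of each charge's contribution, V = Σ kqᵢ/rᵢ.
Distances from the field point to each charge: r₁ = 1.26 m, r₂ = 2.51 m, r₃ = 0.365 m, r₄ = 1.57 m.
V = k[(6.12×10⁻⁹)/(1.26) + (-2.20×10⁻⁹)/(2.51) + (1.33×10⁻⁹)/(0.365) + (-9.33×10⁻⁹)/(1.57)] = 15.2 V.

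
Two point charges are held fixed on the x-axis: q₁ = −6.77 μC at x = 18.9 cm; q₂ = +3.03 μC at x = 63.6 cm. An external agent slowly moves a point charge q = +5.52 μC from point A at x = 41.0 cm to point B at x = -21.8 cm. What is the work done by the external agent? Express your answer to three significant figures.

For quasistatic motion the external work equals the change in potential energy: W_ext = qΔV = q(V_B − V_A).
At A: distances to the source charges are 0.221 m, 0.226 m; V_A = Σ kqᵢ/rᵢ = -1.55×10⁵ V.
At B: distances to the source charges are 0.407 m, 0.854 m; V_B = Σ kqᵢ/rᵢ = -1.18×10⁵ V.
ΔV = V_B − V_A = 3.72×10⁴ V.
W_ext = qΔV = (5.52×10⁻⁶ C)(3.72×10⁴ V) = 0.205 J.

0.205 J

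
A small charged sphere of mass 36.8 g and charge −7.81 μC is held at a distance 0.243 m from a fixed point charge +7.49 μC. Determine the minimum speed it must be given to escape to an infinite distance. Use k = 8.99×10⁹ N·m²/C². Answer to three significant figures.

To just escape, total mechanical energy must reach zero at infinity: ½mv²_min + U = 0, so ½mv²_min = −U = |kQq|/r.
|U| = |kQq|/r = (8.99×10⁹ N·m²/C²)(7.49×10⁻⁶)(7.81×10⁻⁶)/(0.243) = 2.16 J.
v_min = √(2|U|/m) = √(2·2.16/0.0368) = 10.8 m/s.

10.8 m/s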